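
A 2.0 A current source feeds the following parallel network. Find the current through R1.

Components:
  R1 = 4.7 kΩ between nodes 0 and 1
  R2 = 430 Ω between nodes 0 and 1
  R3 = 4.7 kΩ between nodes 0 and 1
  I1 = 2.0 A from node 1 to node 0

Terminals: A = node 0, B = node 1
All resistors sit directly between nodes 0 and 1, so they are in parallel and share one voltage V; the full source current 2 A splits among them.
1/R_par = 1/4700 + 1/430 + 1/4700 = 0.002751 S  =>  R_par = 363.5 Ω
V = I × R_par = 2 × 363.5 = 727 V
I_R1 = V/R1 = 727/4700 = 0.1547 A

Final answer: 0.1547 A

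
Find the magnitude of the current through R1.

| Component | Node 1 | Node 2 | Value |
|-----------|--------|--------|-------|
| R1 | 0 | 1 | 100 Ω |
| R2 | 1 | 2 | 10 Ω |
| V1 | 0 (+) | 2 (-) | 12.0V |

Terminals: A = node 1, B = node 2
Nodal analysis, taking node 2 as the 0 V reference.
Source V1 fixes V_0 = 12 V.
KCL at each unknown node (sum of currents leaving = 0; resistances in Ω):
  Node 1: (V_1 - 12)/100 + (V_1 - 0)/10 = 0
Collecting terms: 0.11 × V_1 = 0.12  =>  V_1 = 1.091 V
I_R1 = (V_0 - V_1)/R1 = (12 - 1.091)/100 = 0.1091 A
|I_R1| = 0.1091 A

Final answer: |I_R1| = 0.1091 A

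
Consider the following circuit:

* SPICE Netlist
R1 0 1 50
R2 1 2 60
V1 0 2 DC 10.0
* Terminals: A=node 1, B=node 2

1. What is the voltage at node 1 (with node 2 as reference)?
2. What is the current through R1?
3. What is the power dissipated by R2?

Nodal analysis, taking node 2 as the 0 V reference.
Source V1 fixes V_0 = 10 V.
KCL at each unknown node (sum of currents leaving = 0; resistances in Ω):
  Node 1: (V_1 - 10)/50 + (V_1 - 0)/60 = 0
Collecting terms: 0.03667 × V_1 = 0.2  =>  V_1 = 5.455 V
Part 1:
  Read off the nodal solution: V_1 = 5.455 V
Part 2:
  I_R1 = (V_0 - V_1)/R1 = (10 - 5.455)/50 = 0.09091 A
  Magnitude: I_R1 = 0.09091 A
Part 3:
  I_R2 = (V_1 - V_2)/R2 = (5.455 - 0)/60 = 0.09091 A
  P_R2 = I_R2² × R2 = (0.09091)² × 60 = 0.4959 W

Final answers:
1. V_1 = 5.455 V
2. I_R1 = 0.09091 A
3. P_R2 = 0.4959 W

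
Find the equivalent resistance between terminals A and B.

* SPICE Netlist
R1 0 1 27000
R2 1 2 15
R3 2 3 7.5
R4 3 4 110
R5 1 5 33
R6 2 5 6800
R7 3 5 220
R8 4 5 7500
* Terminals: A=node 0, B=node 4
The network is not a plain series/parallel combination. Inject a 1 A test current into terminal A (node 0) and return it from terminal B (node 4); then R_eq = V_A / (1 A).
Nodal analysis, taking node 4 as the 0 V reference.
Current source I_test pushes 1 A into node 0 and draws it out of node 4.
KCL at each unknown node (sum of currents leaving = 0; resistances in Ω):
  Node 0: (V_0 - V_1)/27000 - 1 = 0
  Node 1: (V_1 - V_0)/27000 + (V_1 - V_2)/15 + (V_1 - V_5)/33 = 0
  Node 2: (V_2 - V_1)/15 + (V_2 - V_3)/7.5 + (V_2 - V_5)/6800 = 0
  Node 3: (V_3 - V_2)/7.5 + (V_3 - 0)/110 + (V_3 - V_5)/220 = 0
  Node 5: (V_5 - V_1)/33 + (V_5 - V_2)/6800 + (V_5 - V_3)/220 + (V_5 - 0)/7500 = 0
Collecting terms (coefficients in siemens):
  0.00003704·V_0 - 0.00003704·V_1 = 1
  0.09701·V_1 - 0.00003704·V_0 - 0.06667·V_2 - 0.0303·V_5 = 0
  0.2001·V_2 - 0.06667·V_1 - 0.1333·V_3 - 0.0001471·V_5 = 0
  0.147·V_3 - 0.1333·V_2 - 0.004545·V_5 = 0
  0.03513·V_5 - 0.0303·V_1 - 0.0001471·V_2 - 0.004545·V_3 = 0
Solving these 5 simultaneous equations (Gaussian elimination) gives:
  V_0 = 27130 V, V_1 = 128.5 V, V_2 = 115 V, V_3 = 108.2 V
  V_5 = 125.3 V
R_eq = V_0 / 1 A = 27130 Ω = 27.13 kΩ

Final answer: 27.13 kΩ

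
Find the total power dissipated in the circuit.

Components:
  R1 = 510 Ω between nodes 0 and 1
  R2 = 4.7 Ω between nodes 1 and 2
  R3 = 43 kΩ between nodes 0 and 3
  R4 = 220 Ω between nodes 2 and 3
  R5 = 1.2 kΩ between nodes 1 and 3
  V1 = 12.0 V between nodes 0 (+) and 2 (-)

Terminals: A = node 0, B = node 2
Nodal analysis, taking node 2 as the 0 V reference.
Source V1 fixes V_0 = 12 V.
KCL at each unknown node (sum of currents leaving = 0; resistances in Ω):
  Node 1: (V_1 - 12)/510 + (V_1 - 0)/4.7 + (V_1 - V_3)/1200 = 0
  Node 3: (V_3 - 12)/43000 + (V_3 - 0)/220 + (V_3 - V_1)/1200 = 0
Collecting terms (coefficients in siemens):
  0.2156·V_1 - 0.0008333·V_3 = 0.02353
  0.005402·V_3 - 0.0008333·V_1 = 0.0002791
Determinant D = (0.2156)(0.005402) - (-0.0008333)(-0.0008333) = 0.001164
V_1 = [(0.02353)(0.005402) - (-0.0008333)(0.0002791)]/D = 0.1094 V
V_3 = [(0.2156)(0.0002791) - (0.02353)(-0.0008333)]/D = 0.06854 V
Power in each resistor, P = (ΔV)²/R:
  P_R1 = (12 - 0.1094)²/510 = 0.2772 W
  P_R2 = (0.1094 - 0)²/4.7 = 0.002547 W
  P_R3 = (12 - 0.06854)²/43000 = 0.003311 W
  P_R4 = (0 - 0.06854)²/220 = 0.00002135 W
  P_R5 = (0.1094 - 0.06854)²/1200 = 0.000001393 W
P_total = P_R1 + P_R2 + P_R3 + P_R4 + P_R5 = 0.2831 W

Final answer: 0.2831 W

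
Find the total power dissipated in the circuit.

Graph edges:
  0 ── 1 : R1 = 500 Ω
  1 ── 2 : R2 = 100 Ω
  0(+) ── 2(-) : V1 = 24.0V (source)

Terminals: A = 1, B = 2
Nodal analysis, taking node 2 as the 0 V reference.
Source V1 fixes V_0 = 24 V.
KCL at each unknown node (sum of currents leaving = 0; resistances in Ω):
  Node 1: (V_1 - 24)/500 + (V_1 - 0)/100 = 0
Collecting terms: 0.012 × V_1 = 0.048  =>  V_1 = 4 V
Power in each resistor, P = (ΔV)²/R:
  P_R1 = (24 - 4)²/500 = 0.8 W
  P_R2 = (4 - 0)²/100 = 0.16 W
P_total = P_R1 + P_R2 = 0.96 W

Final answer: 0.96 W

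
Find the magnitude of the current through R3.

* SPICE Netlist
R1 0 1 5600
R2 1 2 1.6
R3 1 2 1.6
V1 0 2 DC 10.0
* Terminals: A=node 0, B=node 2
Nodal analysis, taking node 2 as the 0 V reference.
Source V1 fixes V_0 = 10 V.
KCL at each unknown node (sum of currents leaving = 0; resistances in Ω):
  Node 1: (V_1 - 10)/5600 + (V_1 - 0)/1.6 + (V_1 - 0)/1.6 = 0
Collecting terms: 1.25 × V_1 = 0.001786  =>  V_1 = 0.001428 V
I_R3 = (V_1 - V_2)/R3 = (0.001428 - 0)/1.6 = 0.0008927 A
|I_R3| = 0.0008927 A

Final answer: |I_R3| = 0.0008927 A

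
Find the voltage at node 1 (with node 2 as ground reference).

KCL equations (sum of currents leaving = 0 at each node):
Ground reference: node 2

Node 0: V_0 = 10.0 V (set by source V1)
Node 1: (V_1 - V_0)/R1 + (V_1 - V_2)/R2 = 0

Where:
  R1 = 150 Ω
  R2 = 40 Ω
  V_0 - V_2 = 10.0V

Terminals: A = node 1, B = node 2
Nodal analysis, taking node 2 as the 0 V reference.
Source V1 fixes V_0 = 10 V.
KCL at each unknown node (sum of currents leaving = 0; resistances in Ω):
  Node 1: (V_1 - 10)/150 + (V_1 - 0)/40 = 0
Collecting terms: 0.03167 × V_1 = 0.06667  =>  V_1 = 2.105 V
The requested potential is V_1 = 2.105 V.

Final answer: V_1 = 2.105 V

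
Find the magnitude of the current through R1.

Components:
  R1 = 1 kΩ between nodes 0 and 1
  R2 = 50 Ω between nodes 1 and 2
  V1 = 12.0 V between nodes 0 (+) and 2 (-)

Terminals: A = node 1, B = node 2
Nodal analysis, taking node 2 as the 0 V reference.
Source V1 fixes V_0 = 12 V.
KCL at each unknown node (sum of currents leaving = 0; resistances in Ω):
  Node 1: (V_1 - 12)/1000 + (V_1 - 0)/50 = 0
Collecting terms: 0.021 × V_1 = 0.012  =>  V_1 = 0.5714 V
I_R1 = (V_0 - V_1)/R1 = (12 - 0.5714)/1000 = 0.01143 A
|I_R1| = 0.01143 A

Final answer: |I_R1| = 0.01143 A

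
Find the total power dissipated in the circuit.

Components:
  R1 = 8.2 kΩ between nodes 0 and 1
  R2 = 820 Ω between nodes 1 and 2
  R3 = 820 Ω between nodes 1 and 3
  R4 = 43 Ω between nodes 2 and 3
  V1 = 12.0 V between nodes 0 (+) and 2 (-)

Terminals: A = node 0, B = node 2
Nodal analysis, taking node 2 as the 0 V reference.
Source V1 fixes V_0 = 12 V.
KCL at each unknown node (sum of currents leaving = 0; resistances in Ω):
  Node 1: (V_1 - 12)/8200 + (V_1 - 0)/820 + (V_1 - V_3)/820 = 0
  Node 3: (V_3 - V_1)/820 + (V_3 - 0)/43 = 0
Collecting terms (coefficients in siemens):
  0.002561·V_1 - 0.00122·V_3 = 0.001463
  0.02448·V_3 - 0.00122·V_1 = 0
Determinant D = (0.002561)(0.02448) - (-0.00122)(-0.00122) = 0.00006119
V_1 = [(0.001463)(0.02448) - (-0.00122)(0)]/D = 0.5853 V
V_3 = [(0.002561)(0) - (0.001463)(-0.00122)]/D = 0.02916 V
Power in each resistor, P = (ΔV)²/R:
  P_R1 = (12 - 0.5853)²/8200 = 0.01589 W
  P_R2 = (0.5853 - 0)²/820 = 0.0004178 W
  P_R3 = (0.5853 - 0.02916)²/820 = 0.0003772 W
  P_R4 = (0 - 0.02916)²/43 = 0.00001978 W
P_total = P_R1 + P_R2 + P_R3 + P_R4 = 0.0167 W

Final answer: 0.0167 W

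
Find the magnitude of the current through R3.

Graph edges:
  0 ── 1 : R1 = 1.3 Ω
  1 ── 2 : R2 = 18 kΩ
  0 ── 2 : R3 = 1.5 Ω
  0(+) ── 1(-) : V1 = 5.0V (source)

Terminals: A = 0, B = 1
Nodal analysis, taking node 1 as the 0 V reference.
Source V1 fixes V_0 = 5 V.
KCL at each unknown node (sum of currents leaving = 0; resistances in Ω):
  Node 2: (V_2 - 0)/18000 + (V_2 - 5)/1.5 = 0
Collecting terms: 0.6667 × V_2 = 3.333  =>  V_2 = 5 V
I_R3 = (V_0 - V_2)/R3 = (5 - 5)/1.5 = 0.0002778 A
|I_R3| = 0.0002778 A

Final answer: |I_R3| = 0.0002778 A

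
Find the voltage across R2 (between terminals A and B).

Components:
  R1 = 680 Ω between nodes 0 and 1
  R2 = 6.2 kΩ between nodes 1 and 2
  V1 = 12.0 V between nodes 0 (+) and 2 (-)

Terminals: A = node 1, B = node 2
R1 and R2 are in series across V1 (node 0 → node 1 → node 2), and the output A–B is taken across R2, so this is a voltage divider.
Series current: I = V1/(R1 + R2) = 12/(680 + 6200) = 12/6880 = 0.001744 A
V_R2 = I × R2 = V1 × R2/(R1 + R2) = 12 × 6200/6880 = 10.81 V

Final answer: 10.81 V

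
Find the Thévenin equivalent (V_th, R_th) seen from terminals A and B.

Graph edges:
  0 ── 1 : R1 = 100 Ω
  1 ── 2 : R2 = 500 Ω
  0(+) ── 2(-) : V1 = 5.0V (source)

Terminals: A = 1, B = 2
Step 1 — V_th is the open-circuit voltage V_A - V_B (nothing connected across the terminals).
Nodal analysis, taking node 2 as the 0 V reference.
Source V1 fixes V_0 = 5 V.
KCL at each unknown node (sum of currents leaving = 0; resistances in Ω):
  Node 1: (V_1 - 5)/100 + (V_1 - 0)/500 = 0
Collecting terms: 0.012 × V_1 = 0.05  =>  V_1 = 4.167 V
V_th = V_1 - V_2 = 4.167 - 0 = 4.167 V
Step 2 — R_th: zero the source — replace V1 by a short circuit (node 2 merges into node 0) — and find the resistance seen between A (node 1) and B (node 0).
Reduce the network between node 1 (A) and node 0 (B) by series/parallel combination:
  Rp1 = R1 ‖ R2 (parallel, both between nodes 0 and 1) = 1/(1/100 + 1/500) = 83.33 Ω
R_th = 83.33 Ω

Final answer: V_th = 4.167 V, R_th = 83.33 Ω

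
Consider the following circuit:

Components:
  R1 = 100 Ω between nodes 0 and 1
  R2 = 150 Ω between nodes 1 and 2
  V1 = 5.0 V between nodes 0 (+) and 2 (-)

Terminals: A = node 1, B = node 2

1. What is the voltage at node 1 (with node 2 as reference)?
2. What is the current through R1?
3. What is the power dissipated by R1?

Nodal analysis, taking node 2 as the 0 V reference.
Source V1 fixes V_0 = 5 V.
KCL at each unknown node (sum of currents leaving = 0; resistances in Ω):
  Node 1: (V_1 - 5)/100 + (V_1 - 0)/150 = 0
Collecting terms: 0.01667 × V_1 = 0.05  =>  V_1 = 3 V
Part 1:
  Read off the nodal solution: V_1 = 3 V
Part 2:
  I_R1 = (V_0 - V_1)/R1 = (5 - 3)/100 = 0.02 A
  Magnitude: I_R1 = 0.02 A
Part 3:
  I_R1 = (V_0 - V_1)/R1 = (5 - 3)/100 = 0.02 A
  P_R1 = I_R1² × R1 = (0.02)² × 100 = 0.04 W

Final answers:
1. V_1 = 3 V
2. I_R1 = 0.02 A
3. P_R1 = 0.04 W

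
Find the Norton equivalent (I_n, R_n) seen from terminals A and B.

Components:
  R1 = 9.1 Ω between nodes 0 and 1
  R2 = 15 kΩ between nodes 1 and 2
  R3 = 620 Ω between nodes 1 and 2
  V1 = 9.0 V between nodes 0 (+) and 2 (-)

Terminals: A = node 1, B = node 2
Find the Thévenin equivalent first; then I_n = V_th/R_th and R_n = R_th.
Step 1 — V_th is the open-circuit voltage V_A - V_B (nothing connected across the terminals).
Nodal analysis, taking node 2 as the 0 V reference.
Source V1 fixes V_0 = 9 V.
KCL at each unknown node (sum of currents leaving = 0; resistances in Ω):
  Node 1: (V_1 - 9)/9.1 + (V_1 - 0)/15000 + (V_1 - 0)/620 = 0
Collecting terms: 0.1116 × V_1 = 0.989  =>  V_1 = 8.865 V
V_th = V_1 - V_2 = 8.865 - 0 = 8.865 V
Step 2 — R_th: zero the source — replace V1 by a short circuit (node 2 merges into node 0) — and find the resistance seen between A (node 1) and B (node 0).
Reduce the network between node 1 (A) and node 0 (B) by series/parallel combination:
  Rp1 = R1 ‖ R2 ‖ R3 (parallel, all between nodes 0 and 1) = 1/(1/9.1 + 1/15000 + 1/620) = 8.963 Ω
R_th = 8.963 Ω
I_n = V_th/R_th = 8.865/8.963 = 0.989 A, and R_n = R_th = 8.963 Ω

Final answer: I_n = 0.989 A, R_n = 8.963 Ω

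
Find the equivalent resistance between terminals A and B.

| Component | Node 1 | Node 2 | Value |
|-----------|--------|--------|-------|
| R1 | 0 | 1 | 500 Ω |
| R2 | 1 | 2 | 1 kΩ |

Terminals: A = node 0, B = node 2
Reduce the network between node 0 (A) and node 2 (B) by series/parallel combination:
  Rs1 = R1 + R2 (series, joined only at node 1) = 500 + 1000 = 1500 Ω
R_eq = 1.5 kΩ

Final answer: 1.5 kΩ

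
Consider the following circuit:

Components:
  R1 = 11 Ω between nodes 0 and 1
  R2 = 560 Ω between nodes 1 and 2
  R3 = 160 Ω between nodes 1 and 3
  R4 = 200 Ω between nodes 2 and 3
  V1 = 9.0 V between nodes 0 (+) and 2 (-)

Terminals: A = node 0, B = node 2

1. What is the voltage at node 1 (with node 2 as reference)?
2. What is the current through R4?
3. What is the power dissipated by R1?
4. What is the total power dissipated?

Nodal analysis, taking node 2 as the 0 V reference.
Source V1 fixes V_0 = 9 V.
KCL at each unknown node (sum of currents leaving = 0; resistances in Ω):
  Node 1: (V_1 - 9)/11 + (V_1 - 0)/560 + (V_1 - V_3)/160 = 0
  Node 3: (V_3 - V_1)/160 + (V_3 - 0)/200 = 0
Collecting terms (coefficients in siemens):
  0.09894·V_1 - 0.00625·V_3 = 0.8182
  0.01125·V_3 - 0.00625·V_1 = 0
Determinant D = (0.09894)(0.01125) - (-0.00625)(-0.00625) = 0.001074
V_1 = [(0.8182)(0.01125) - (-0.00625)(0)]/D = 8.57 V
V_3 = [(0.09894)(0) - (0.8182)(-0.00625)]/D = 4.761 V
Part 1:
  Read off the nodal solution: V_1 = 8.57 V
Part 2:
  I_R4 = (V_2 - V_3)/R4 = (0 - 4.761)/200 = -0.02381 A
  Magnitude: I_R4 = 0.02381 A
Part 3:
  I_R1 = (V_0 - V_1)/R1 = (9 - 8.57)/11 = 0.03911 A
  P_R1 = I_R1² × R1 = (0.03911)² × 11 = 0.01682 W
Part 4:
  Power in each resistor, P = (ΔV)²/R:
    P_R1 = (9 - 8.57)²/11 = 0.01682 W
    P_R2 = (8.57 - 0)²/560 = 0.1311 W
    P_R3 = (8.57 - 4.761)²/160 = 0.09067 W
    P_R4 = (0 - 4.761)²/200 = 0.1133 W
  P_total = P_R1 + P_R2 + P_R3 + P_R4 = 0.352 W

Final answers:
1. V_1 = 8.57 V
2. I_R4 = 0.02381 A
3. P_R1 = 0.01682 W
4. P_total = 0.352 W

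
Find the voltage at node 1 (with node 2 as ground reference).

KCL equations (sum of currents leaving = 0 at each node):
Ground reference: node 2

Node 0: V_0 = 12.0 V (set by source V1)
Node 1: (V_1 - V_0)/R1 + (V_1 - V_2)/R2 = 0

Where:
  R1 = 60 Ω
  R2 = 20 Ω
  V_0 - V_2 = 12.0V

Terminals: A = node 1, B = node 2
Nodal analysis, taking node 2 as the 0 V reference.
Source V1 fixes V_0 = 12 V.
KCL at each unknown node (sum of currents leaving = 0; resistances in Ω):
  Node 1: (V_1 - 12)/60 + (V_1 - 0)/20 = 0
Collecting terms: 0.06667 × V_1 = 0.2  =>  V_1 = 3 V
The requested potential is V_1 = 3 V.

Final answer: V_1 = 3 V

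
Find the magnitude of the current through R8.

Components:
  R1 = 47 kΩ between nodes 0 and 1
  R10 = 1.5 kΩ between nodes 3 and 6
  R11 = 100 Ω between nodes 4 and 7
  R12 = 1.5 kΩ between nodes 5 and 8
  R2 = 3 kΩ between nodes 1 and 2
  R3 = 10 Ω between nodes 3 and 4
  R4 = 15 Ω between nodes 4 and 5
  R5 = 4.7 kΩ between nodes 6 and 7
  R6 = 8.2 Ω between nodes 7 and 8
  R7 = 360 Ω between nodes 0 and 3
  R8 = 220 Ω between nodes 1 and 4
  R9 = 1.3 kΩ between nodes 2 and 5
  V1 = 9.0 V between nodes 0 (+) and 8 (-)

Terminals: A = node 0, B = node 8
Nodal analysis, taking node 8 as the 0 V reference.
Source V1 fixes V_0 = 9 V.
KCL at each unknown node (sum of currents leaving = 0; resistances in Ω):
  Node 1: (V_1 - 9)/47000 + (V_1 - V_2)/3000 + (V_1 - V_4)/220 = 0
  Node 2: (V_2 - V_1)/3000 + (V_2 - V_5)/1300 = 0
  Node 3: (V_3 - V_4)/10 + (V_3 - 9)/360 + (V_3 - V_6)/1500 = 0
  Node 4: (V_4 - V_3)/10 + (V_4 - V_5)/15 + (V_4 - V_1)/220 + (V_4 - V_7)/100 = 0
  Node 5: (V_5 - V_4)/15 + (V_5 - V_2)/1300 + (V_5 - 0)/1500 = 0
  Node 6: (V_6 - V_7)/4700 + (V_6 - V_3)/1500 = 0
  Node 7: (V_7 - V_6)/4700 + (V_7 - 0)/8.2 + (V_7 - V_4)/100 = 0
Collecting terms (coefficients in siemens):
  0.0049·V_1 - 0.0003333·V_2 - 0.004545·V_4 = 0.0001915
  0.001103·V_2 - 0.0003333·V_1 - 0.0007692·V_5 = 0
  0.1034·V_3 - 0.1·V_4 - 0.0006667·V_6 = 0.025
  0.1812·V_4 - 0.004545·V_1 - 0.1·V_3 - 0.06667·V_5 - 0.01·V_7 = 0
  0.0681·V_5 - 0.0007692·V_2 - 0.06667·V_4 = 0
  0.0008794·V_6 - 0.0006667·V_3 - 0.0002128·V_7 = 0
  0.1322·V_7 - 0.01·V_4 - 0.0002128·V_6 = 0
Solving these 7 simultaneous equations (Gaussian elimination) gives:
  V_1 = 1.95 V, V_2 = 1.915 V, V_3 = 2.107 V, V_4 = 1.919 V
  V_5 = 1.9 V, V_6 = 1.633 V, V_7 = 0.1478 V
I_R8 = (V_1 - V_4)/R8 = (1.95 - 1.919)/220 = 0.0001385 A
|I_R8| = 0.0001385 A

Final answer: |I_R8| = 0.0001385 A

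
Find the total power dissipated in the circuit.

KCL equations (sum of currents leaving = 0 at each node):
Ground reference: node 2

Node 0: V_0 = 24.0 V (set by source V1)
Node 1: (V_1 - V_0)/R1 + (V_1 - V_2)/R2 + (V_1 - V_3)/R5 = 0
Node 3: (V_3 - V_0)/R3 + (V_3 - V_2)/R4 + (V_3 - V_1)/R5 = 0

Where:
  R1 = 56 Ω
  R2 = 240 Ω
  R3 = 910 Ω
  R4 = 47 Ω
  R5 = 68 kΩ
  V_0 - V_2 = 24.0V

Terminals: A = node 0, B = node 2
Nodal analysis, taking node 2 as the 0 V reference.
Source V1 fixes V_0 = 24 V.
KCL at each unknown node (sum of currents leaving = 0; resistances in Ω):
  Node 1: (V_1 - 24)/56 + (V_1 - 0)/240 + (V_1 - V_3)/68000 = 0
  Node 3: (V_3 - 24)/910 + (V_3 - 0)/47 + (V_3 - V_1)/68000 = 0
Collecting terms (coefficients in siemens):
  0.02204·V_1 - 0.00001471·V_3 = 0.4286
  0.02239·V_3 - 0.00001471·V_1 = 0.02637
Determinant D = (0.02204)(0.02239) - (-0.00001471)(-0.00001471) = 0.0004934
V_1 = [(0.4286)(0.02239) - (-0.00001471)(0.02637)]/D = 19.45 V
V_3 = [(0.02204)(0.02637) - (0.4286)(-0.00001471)]/D = 1.191 V
Power in each resistor, P = (ΔV)²/R:
  P_R1 = (24 - 19.45)²/56 = 0.3701 W
  P_R2 = (19.45 - 0)²/240 = 1.576 W
  P_R3 = (24 - 1.191)²/910 = 0.5717 W
  P_R4 = (0 - 1.191)²/47 = 0.03016 W
  P_R5 = (19.45 - 1.191)²/68000 = 0.004902 W
P_total = P_R1 + P_R2 + P_R3 + P_R4 + P_R5 = 2.553 W

Final answer: 2.553 W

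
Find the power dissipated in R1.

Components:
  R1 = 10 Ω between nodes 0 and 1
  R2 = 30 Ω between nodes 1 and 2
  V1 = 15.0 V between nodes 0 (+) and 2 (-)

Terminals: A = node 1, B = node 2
Nodal analysis, taking node 2 as the 0 V reference.
Source V1 fixes V_0 = 15 V.
KCL at each unknown node (sum of currents leaving = 0; resistances in Ω):
  Node 1: (V_1 - 15)/10 + (V_1 - 0)/30 = 0
Collecting terms: 0.1333 × V_1 = 1.5  =>  V_1 = 11.25 V
I_R1 = (V_0 - V_1)/R1 = (15 - 11.25)/10 = 0.375 A
P_R1 = I_R1² × R1 = (0.375)² × 10 = 1.406 W

Final answer: 1.406 W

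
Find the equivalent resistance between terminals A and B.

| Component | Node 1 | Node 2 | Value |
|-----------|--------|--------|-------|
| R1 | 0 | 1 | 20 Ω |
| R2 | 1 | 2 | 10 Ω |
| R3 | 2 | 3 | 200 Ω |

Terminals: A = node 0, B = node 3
Reduce the network between node 0 (A) and node 3 (B) by series/parallel combination:
  Rs1 = R1 + R2 (series, joined only at node 1) = 20 + 10 = 30 Ω
  Rs2 = R3 + Rs1 (series, joined only at node 2) = 200 + 30 = 230 Ω
R_eq = 230 Ω

Final answer: 230 Ω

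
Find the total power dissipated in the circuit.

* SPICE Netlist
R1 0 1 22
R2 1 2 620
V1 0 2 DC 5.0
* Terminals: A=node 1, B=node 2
Nodal analysis, taking node 2 as the 0 V reference.
Source V1 fixes V_0 = 5 V.
KCL at each unknown node (sum of currents leaving = 0; resistances in Ω):
  Node 1: (V_1 - 5)/22 + (V_1 - 0)/620 = 0
Collecting terms: 0.04707 × V_1 = 0.2273  =>  V_1 = 4.829 V
Power in each resistor, P = (ΔV)²/R:
  P_R1 = (5 - 4.829)²/22 = 0.001334 W
  P_R2 = (4.829 - 0)²/620 = 0.03761 W
P_total = P_R1 + P_R2 = 0.03894 W

Final answer: 0.03894 W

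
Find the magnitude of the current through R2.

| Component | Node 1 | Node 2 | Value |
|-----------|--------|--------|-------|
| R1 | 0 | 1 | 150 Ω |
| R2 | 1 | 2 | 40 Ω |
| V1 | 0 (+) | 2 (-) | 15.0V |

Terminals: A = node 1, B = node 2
Nodal analysis, taking node 2 as the 0 V reference.
Source V1 fixes V_0 = 15 V.
KCL at each unknown node (sum of currents leaving = 0; resistances in Ω):
  Node 1: (V_1 - 15)/150 + (V_1 - 0)/40 = 0
Collecting terms: 0.03167 × V_1 = 0.1  =>  V_1 = 3.158 V
I_R2 = (V_1 - V_2)/R2 = (3.158 - 0)/40 = 0.07895 A
|I_R2| = 0.07895 A

Final answer: |I_R2| = 0.07895 A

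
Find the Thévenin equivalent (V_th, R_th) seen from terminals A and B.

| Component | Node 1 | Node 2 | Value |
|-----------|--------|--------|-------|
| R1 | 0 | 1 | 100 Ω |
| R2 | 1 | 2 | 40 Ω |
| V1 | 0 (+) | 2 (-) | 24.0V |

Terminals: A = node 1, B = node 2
Step 1 — V_th is the open-circuit voltage V_A - V_B (nothing connected across the terminals).
Nodal analysis, taking node 2 as the 0 V reference.
Source V1 fixes V_0 = 24 V.
KCL at each unknown node (sum of currents leaving = 0; resistances in Ω):
  Node 1: (V_1 - 24)/100 + (V_1 - 0)/40 = 0
Collecting terms: 0.035 × V_1 = 0.24  =>  V_1 = 6.857 V
V_th = V_1 - V_2 = 6.857 - 0 = 6.857 V
Step 2 — R_th: zero the source — replace V1 by a short circuit (node 2 merges into node 0) — and find the resistance seen between A (node 1) and B (node 0).
Reduce the network between node 1 (A) and node 0 (B) by series/parallel combination:
  Rp1 = R1 ‖ R2 (parallel, both between nodes 0 and 1) = 1/(1/100 + 1/40) = 28.57 Ω
R_th = 28.57 Ω

Final answer: V_th = 6.857 V, R_th = 28.57 Ω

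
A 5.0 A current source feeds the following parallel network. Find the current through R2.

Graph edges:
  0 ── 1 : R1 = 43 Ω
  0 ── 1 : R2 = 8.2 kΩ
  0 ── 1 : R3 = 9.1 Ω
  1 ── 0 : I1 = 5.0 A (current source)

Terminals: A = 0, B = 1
All resistors sit directly between nodes 0 and 1, so they are in parallel and share one voltage V; the full source current 5 A splits among them.
1/R_par = 1/43 + 1/8200 + 1/9.1 = 0.1333 S  =>  R_par = 7.504 Ω
V = I × R_par = 5 × 7.504 = 37.52 V
I_R2 = V/R2 = 37.52/8200 = 0.004575 A

Final answer: 0.004575 A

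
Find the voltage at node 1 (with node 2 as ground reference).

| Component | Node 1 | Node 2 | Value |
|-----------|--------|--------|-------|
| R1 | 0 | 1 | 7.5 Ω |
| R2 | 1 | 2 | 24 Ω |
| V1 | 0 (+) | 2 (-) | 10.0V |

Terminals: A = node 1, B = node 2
Nodal analysis, taking node 2 as the 0 V reference.
Source V1 fixes V_0 = 10 V.
KCL at each unknown node (sum of currents leaving = 0; resistances in Ω):
  Node 1: (V_1 - 10)/7.5 + (V_1 - 0)/24 = 0
Collecting terms: 0.175 × V_1 = 1.333  =>  V_1 = 7.619 V
The requested potential is V_1 = 7.619 V.

Final answer: V_1 = 7.619 V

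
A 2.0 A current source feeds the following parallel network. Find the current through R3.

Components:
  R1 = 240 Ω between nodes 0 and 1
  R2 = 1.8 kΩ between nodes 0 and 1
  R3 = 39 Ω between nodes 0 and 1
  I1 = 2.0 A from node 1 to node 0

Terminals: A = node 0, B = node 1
All resistors sit directly between nodes 0 and 1, so they are in parallel and share one voltage V; the full source current 2 A splits among them.
1/R_par = 1/240 + 1/1800 + 1/39 = 0.03036 S  =>  R_par = 32.93 Ω
V = I × R_par = 2 × 32.93 = 65.87 V
I_R3 = V/R3 = 65.87/39 = 1.689 A

Final answer: 1.689 A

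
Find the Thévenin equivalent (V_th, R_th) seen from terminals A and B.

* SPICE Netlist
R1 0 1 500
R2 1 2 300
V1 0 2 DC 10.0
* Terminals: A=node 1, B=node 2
Step 1 — V_th is the open-circuit voltage V_A - V_B (nothing connected across the terminals).
Nodal analysis, taking node 2 as the 0 V reference.
Source V1 fixes V_0 = 10 V.
KCL at each unknown node (sum of currents leaving = 0; resistances in Ω):
  Node 1: (V_1 - 10)/500 + (V_1 - 0)/300 = 0
Collecting terms: 0.005333 × V_1 = 0.02  =>  V_1 = 3.75 V
V_th = V_1 - V_2 = 3.75 - 0 = 3.75 V
Step 2 — R_th: zero the source — replace V1 by a short circuit (node 2 merges into node 0) — and find the resistance seen between A (node 1) and B (node 0).
Reduce the network between node 1 (A) and node 0 (B) by series/parallel combination:
  Rp1 = R1 ‖ R2 (parallel, both between nodes 0 and 1) = 1/(1/500 + 1/300) = 187.5 Ω
R_th = 187.5 Ω

Final answer: V_th = 3.75 V, R_th = 187.5 Ω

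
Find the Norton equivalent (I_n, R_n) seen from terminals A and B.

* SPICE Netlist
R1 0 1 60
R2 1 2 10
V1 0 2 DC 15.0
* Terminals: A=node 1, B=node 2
Find the Thévenin equivalent first; then I_n = V_th/R_th and R_n = R_th.
Step 1 — V_th is the open-circuit voltage V_A - V_B (nothing connected across the terminals).
Nodal analysis, taking node 2 as the 0 V reference.
Source V1 fixes V_0 = 15 V.
KCL at each unknown node (sum of currents leaving = 0; resistances in Ω):
  Node 1: (V_1 - 15)/60 + (V_1 - 0)/10 = 0
Collecting terms: 0.1167 × V_1 = 0.25  =>  V_1 = 2.143 V
V_th = V_1 - V_2 = 2.143 - 0 = 2.143 V
Step 2 — R_th: zero the source — replace V1 by a short circuit (node 2 merges into node 0) — and find the resistance seen between A (node 1) and B (node 0).
Reduce the network between node 1 (A) and node 0 (B) by series/parallel combination:
  Rp1 = R1 ‖ R2 (parallel, both between nodes 0 and 1) = 1/(1/60 + 1/10) = 8.571 Ω
R_th = 8.571 Ω
I_n = V_th/R_th = 2.143/8.571 = 0.25 A, and R_n = R_th = 8.571 Ω

Final answer: I_n = 0.25 A, R_n = 8.571 Ω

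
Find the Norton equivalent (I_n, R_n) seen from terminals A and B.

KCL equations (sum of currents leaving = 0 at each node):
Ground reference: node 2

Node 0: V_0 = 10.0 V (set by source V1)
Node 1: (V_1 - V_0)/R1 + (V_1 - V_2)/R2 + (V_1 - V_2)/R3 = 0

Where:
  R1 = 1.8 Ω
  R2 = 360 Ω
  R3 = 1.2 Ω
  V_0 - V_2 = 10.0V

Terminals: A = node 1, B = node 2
Find the Thévenin equivalent first; then I_n = V_th/R_th and R_n = R_th.
Step 1 — V_th is the open-circuit voltage V_A - V_B (nothing connected across the terminals).
Nodal analysis, taking node 2 as the 0 V reference.
Source V1 fixes V_0 = 10 V.
KCL at each unknown node (sum of currents leaving = 0; resistances in Ω):
  Node 1: (V_1 - 10)/1.8 + (V_1 - 0)/360 + (V_1 - 0)/1.2 = 0
Collecting terms: 1.392 × V_1 = 5.556  =>  V_1 = 3.992 V
V_th = V_1 - V_2 = 3.992 - 0 = 3.992 V
Step 2 — R_th: zero the source — replace V1 by a short circuit (node 2 merges into node 0) — and find the resistance seen between A (node 1) and B (node 0).
Reduce the network between node 1 (A) and node 0 (B) by series/parallel combination:
  Rp1 = R1 ‖ R2 ‖ R3 (parallel, all between nodes 0 and 1) = 1/(1/1.8 + 1/360 + 1/1.2) = 0.7186 Ω
R_th = 0.7186 Ω
I_n = V_th/R_th = 3.992/0.7186 = 5.556 A, and R_n = R_th = 0.7186 Ω

Final answer: I_n = 5.556 A, R_n = 0.7186 Ω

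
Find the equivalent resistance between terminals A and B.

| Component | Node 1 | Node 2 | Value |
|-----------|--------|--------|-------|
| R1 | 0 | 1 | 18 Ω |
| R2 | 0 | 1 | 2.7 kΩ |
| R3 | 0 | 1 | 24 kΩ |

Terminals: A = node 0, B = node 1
Reduce the network between node 0 (A) and node 1 (B) by series/parallel combination:
  Rp1 = R1 ‖ R2 ‖ R3 (parallel, all between nodes 0 and 1) = 1/(1/18 + 1/2700 + 1/24000) = 17.87 Ω
R_eq = 17.87 Ω

Final answer: 17.87 Ω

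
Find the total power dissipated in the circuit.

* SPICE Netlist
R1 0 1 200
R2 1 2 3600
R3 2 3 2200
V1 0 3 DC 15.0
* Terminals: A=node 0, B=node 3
Nodal analysis, taking node 3 as the 0 V reference.
Source V1 fixes V_0 = 15 V.
KCL at each unknown node (sum of currents leaving = 0; resistances in Ω):
  Node 1: (V_1 - 15)/200 + (V_1 - V_2)/3600 = 0
  Node 2: (V_2 - V_1)/3600 + (V_2 - 0)/2200 = 0
Collecting terms (coefficients in siemens):
  0.005278·V_1 - 0.0002778·V_2 = 0.075
  0.0007323·V_2 - 0.0002778·V_1 = 0
Determinant D = (0.005278)(0.0007323) - (-0.0002778)(-0.0002778) = 0.000003788
V_1 = [(0.075)(0.0007323) - (-0.0002778)(0)]/D = 14.5 V
V_2 = [(0.005278)(0) - (0.075)(-0.0002778)]/D = 5.5 V
Power in each resistor, P = (ΔV)²/R:
  P_R1 = (15 - 14.5)²/200 = 0.00125 W
  P_R2 = (14.5 - 5.5)²/3600 = 0.0225 W
  P_R3 = (5.5 - 0)²/2200 = 0.01375 W
P_total = P_R1 + P_R2 + P_R3 = 0.0375 W

Final answer: 0.0375 W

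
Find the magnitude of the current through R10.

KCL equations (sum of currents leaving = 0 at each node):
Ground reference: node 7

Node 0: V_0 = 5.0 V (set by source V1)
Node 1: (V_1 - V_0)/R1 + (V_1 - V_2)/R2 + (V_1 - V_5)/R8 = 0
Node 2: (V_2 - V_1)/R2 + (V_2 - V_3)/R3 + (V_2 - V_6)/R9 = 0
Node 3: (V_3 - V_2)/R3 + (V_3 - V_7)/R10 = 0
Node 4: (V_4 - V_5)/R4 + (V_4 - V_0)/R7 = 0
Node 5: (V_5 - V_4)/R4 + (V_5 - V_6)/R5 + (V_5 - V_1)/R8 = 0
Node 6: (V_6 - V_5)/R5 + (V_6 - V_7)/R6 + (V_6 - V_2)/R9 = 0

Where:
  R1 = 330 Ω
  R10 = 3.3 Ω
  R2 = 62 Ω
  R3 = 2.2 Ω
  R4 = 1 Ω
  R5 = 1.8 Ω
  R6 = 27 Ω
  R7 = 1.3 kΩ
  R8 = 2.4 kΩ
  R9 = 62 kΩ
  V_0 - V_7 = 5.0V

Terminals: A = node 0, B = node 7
Nodal analysis, taking node 7 as the 0 V reference.
Source V1 fixes V_0 = 5 V.
KCL at each unknown node (sum of currents leaving = 0; resistances in Ω):
  Node 1: (V_1 - 5)/330 + (V_1 - V_2)/62 + (V_1 - V_5)/2400 = 0
  Node 2: (V_2 - V_1)/62 + (V_2 - V_3)/2.2 + (V_2 - V_6)/62000 = 0
  Node 3: (V_3 - V_2)/2.2 + (V_3 - 0)/3.3 = 0
  Node 4: (V_4 - V_5)/1 + (V_4 - 5)/1300 = 0
  Node 5: (V_5 - V_4)/1 + (V_5 - V_6)/1.8 + (V_5 - V_1)/2400 = 0
  Node 6: (V_6 - V_5)/1.8 + (V_6 - 0)/27 + (V_6 - V_2)/62000 = 0
Collecting terms (coefficients in siemens):
  0.01958·V_1 - 0.01613·V_2 - 0.0004167·V_5 = 0.01515
  0.4707·V_2 - 0.01613·V_1 - 0.4545·V_3 - 0.00001613·V_6 = 0
  0.7576·V_3 - 0.4545·V_2 = 0
  1.001·V_4 - 1·V_5 = 0.003846
  1.556·V_5 - 0.0004167·V_1 - 1·V_4 - 0.5556·V_6 = 0
  0.5926·V_6 - 0.00001613·V_2 - 0.5556·V_5 = 0
Solving these 6 simultaneous equations (Gaussian elimination) gives:
  V_1 = 0.8323 V, V_2 = 0.06782 V, V_3 = 0.04069 V, V_4 = 0.1204 V
  V_5 = 0.1167 V, V_6 = 0.1094 V
I_R10 = (V_3 - V_7)/R10 = (0.04069 - 0)/3.3 = 0.01233 A
|I_R10| = 0.01233 A

Final answer: |I_R10| = 0.01233 A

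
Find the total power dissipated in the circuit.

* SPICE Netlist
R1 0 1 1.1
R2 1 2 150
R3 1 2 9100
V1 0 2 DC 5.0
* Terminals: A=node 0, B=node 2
Nodal analysis, taking node 2 as the 0 V reference.
Source V1 fixes V_0 = 5 V.
KCL at each unknown node (sum of currents leaving = 0; resistances in Ω):
  Node 1: (V_1 - 5)/1.1 + (V_1 - 0)/150 + (V_1 - 0)/9100 = 0
Collecting terms: 0.9159 × V_1 = 4.545  =>  V_1 = 4.963 V
Power in each resistor, P = (ΔV)²/R:
  P_R1 = (5 - 4.963)²/1.1 = 0.001244 W
  P_R2 = (4.963 - 0)²/150 = 0.1642 W
  P_R3 = (4.963 - 0)²/9100 = 0.002707 W
P_total = P_R1 + P_R2 + P_R3 = 0.1682 W

Final answer: 0.1682 W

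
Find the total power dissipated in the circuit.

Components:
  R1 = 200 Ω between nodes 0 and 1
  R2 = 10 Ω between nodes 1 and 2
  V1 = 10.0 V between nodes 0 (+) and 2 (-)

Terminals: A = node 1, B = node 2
Nodal analysis, taking node 2 as the 0 V reference.
Source V1 fixes V_0 = 10 V.
KCL at each unknown node (sum of currents leaving = 0; resistances in Ω):
  Node 1: (V_1 - 10)/200 + (V_1 - 0)/10 = 0
Collecting terms: 0.105 × V_1 = 0.05  =>  V_1 = 0.4762 V
Power in each resistor, P = (ΔV)²/R:
  P_R1 = (10 - 0.4762)²/200 = 0.4535 W
  P_R2 = (0.4762 - 0)²/10 = 0.02268 W
P_total = P_R1 + P_R2 = 0.4762 W

Final answer: 0.4762 W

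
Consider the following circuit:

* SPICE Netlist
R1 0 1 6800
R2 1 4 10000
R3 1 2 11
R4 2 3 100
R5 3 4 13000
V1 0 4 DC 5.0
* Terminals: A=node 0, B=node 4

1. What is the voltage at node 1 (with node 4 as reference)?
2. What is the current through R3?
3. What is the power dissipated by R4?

Nodal analysis, taking node 4 as the 0 V reference.
Source V1 fixes V_0 = 5 V.
KCL at each unknown node (sum of currents leaving = 0; resistances in Ω):
  Node 1: (V_1 - 5)/6800 + (V_1 - 0)/10000 + (V_1 - V_2)/11 = 0
  Node 2: (V_2 - V_1)/11 + (V_2 - V_3)/100 = 0
  Node 3: (V_3 - V_2)/100 + (V_3 - 0)/13000 = 0
Collecting terms (coefficients in siemens):
  0.09116·V_1 - 0.09091·V_2 = 0.0007353
  0.1009·V_2 - 0.09091·V_1 - 0.01·V_3 = 0
  0.01008·V_3 - 0.01·V_2 = 0
Solving these 3 simultaneous equations (Gaussian elimination) gives:
  V_1 = 2.274 V, V_2 = 2.272 V, V_3 = 2.255 V
Part 1:
  Read off the nodal solution: V_1 = 2.274 V
Part 2:
  I_R3 = (V_1 - V_2)/R3 = (2.274 - 2.272)/11 = 0.0001735 A
  Magnitude: I_R3 = 0.0001735 A
Part 3:
  I_R4 = (V_2 - V_3)/R4 = (2.272 - 2.255)/100 = 0.0001735 A
  P_R4 = I_R4² × R4 = (0.0001735)² × 100 = 0.000003009 W

Final answers:
1. V_1 = 2.274 V
2. I_R3 = 0.0001735 A
3. P_R4 = 3.009e-06 W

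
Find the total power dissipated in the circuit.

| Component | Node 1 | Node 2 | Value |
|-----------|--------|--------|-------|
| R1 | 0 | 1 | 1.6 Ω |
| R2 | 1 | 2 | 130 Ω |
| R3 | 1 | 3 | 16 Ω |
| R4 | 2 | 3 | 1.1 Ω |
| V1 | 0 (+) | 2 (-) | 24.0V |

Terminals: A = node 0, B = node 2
Nodal analysis, taking node 2 as the 0 V reference.
Source V1 fixes V_0 = 24 V.
KCL at each unknown node (sum of currents leaving = 0; resistances in Ω):
  Node 1: (V_1 - 24)/1.6 + (V_1 - 0)/130 + (V_1 - V_3)/16 = 0
  Node 3: (V_3 - V_1)/16 + (V_3 - 0)/1.1 = 0
Collecting terms (coefficients in siemens):
  0.6952·V_1 - 0.0625·V_3 = 15
  0.9716·V_3 - 0.0625·V_1 = 0
Determinant D = (0.6952)(0.9716) - (-0.0625)(-0.0625) = 0.6715
V_1 = [(15)(0.9716) - (-0.0625)(0)]/D = 21.7 V
V_3 = [(0.6952)(0) - (15)(-0.0625)]/D = 1.396 V
Power in each resistor, P = (ΔV)²/R:
  P_R1 = (24 - 21.7)²/1.6 = 3.3 W
  P_R2 = (21.7 - 0)²/130 = 3.623 W
  P_R3 = (21.7 - 1.396)²/16 = 25.77 W
  P_R4 = (0 - 1.396)²/1.1 = 1.772 W
P_total = P_R1 + P_R2 + P_R3 + P_R4 = 34.47 W

Final answer: 34.47 W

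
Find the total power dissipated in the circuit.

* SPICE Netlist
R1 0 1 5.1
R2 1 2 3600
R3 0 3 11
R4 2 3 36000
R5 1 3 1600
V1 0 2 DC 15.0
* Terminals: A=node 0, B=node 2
Nodal analysis, taking node 2 as the 0 V reference.
Source V1 fixes V_0 = 15 V.
KCL at each unknown node (sum of currents leaving = 0; resistances in Ω):
  Node 1: (V_1 - 15)/5.1 + (V_1 - 0)/3600 + (V_1 - V_3)/1600 = 0
  Node 3: (V_3 - 15)/11 + (V_3 - 0)/36000 + (V_3 - V_1)/1600 = 0
Collecting terms (coefficients in siemens):
  0.197·V_1 - 0.000625·V_3 = 2.941
  0.09156·V_3 - 0.000625·V_1 = 1.364
Determinant D = (0.197)(0.09156) - (-0.000625)(-0.000625) = 0.01804
V_1 = [(2.941)(0.09156) - (-0.000625)(1.364)]/D = 14.98 V
V_3 = [(0.197)(1.364) - (2.941)(-0.000625)]/D = 15 V
Power in each resistor, P = (ΔV)²/R:
  P_R1 = (15 - 14.98)²/5.1 = 0.00008786 W
  P_R2 = (14.98 - 0)²/3600 = 0.06232 W
  P_R3 = (15 - 15)²/11 = 0.000002004 W
  P_R4 = (0 - 15)²/36000 = 0.006246 W
  P_R5 = (14.98 - 15)²/1600 = 0.0000001696 W
P_total = P_R1 + P_R2 + P_R3 + P_R4 + P_R5 = 0.06866 W

Final answer: 0.06866 W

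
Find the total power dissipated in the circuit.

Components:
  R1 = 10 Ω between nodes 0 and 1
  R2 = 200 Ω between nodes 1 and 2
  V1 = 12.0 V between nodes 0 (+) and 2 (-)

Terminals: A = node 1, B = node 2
Nodal analysis, taking node 2 as the 0 V reference.
Source V1 fixes V_0 = 12 V.
KCL at each unknown node (sum of currents leaving = 0; resistances in Ω):
  Node 1: (V_1 - 12)/10 + (V_1 - 0)/200 = 0
Collecting terms: 0.105 × V_1 = 1.2  =>  V_1 = 11.43 V
Power in each resistor, P = (ΔV)²/R:
  P_R1 = (12 - 11.43)²/10 = 0.03265 W
  P_R2 = (11.43 - 0)²/200 = 0.6531 W
P_total = P_R1 + P_R2 = 0.6857 W

Final answer: 0.6857 W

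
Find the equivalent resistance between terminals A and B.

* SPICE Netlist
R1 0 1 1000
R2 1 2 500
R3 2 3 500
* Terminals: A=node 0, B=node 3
Reduce the network between node 0 (A) and node 3 (B) by series/parallel combination:
  Rs1 = R1 + R2 (series, joined only at node 1) = 1000 + 500 = 1500 Ω
  Rs2 = R3 + Rs1 (series, joined only at node 2) = 500 + 1500 = 2000 Ω
R_eq = 2 kΩ

Final answer: 2 kΩ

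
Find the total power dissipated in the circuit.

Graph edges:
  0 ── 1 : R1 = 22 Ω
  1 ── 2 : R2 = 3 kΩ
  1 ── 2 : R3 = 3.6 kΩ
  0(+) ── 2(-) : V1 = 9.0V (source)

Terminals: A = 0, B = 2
Nodal analysis, taking node 2 as the 0 V reference.
Source V1 fixes V_0 = 9 V.
KCL at each unknown node (sum of currents leaving = 0; resistances in Ω):
  Node 1: (V_1 - 9)/22 + (V_1 - 0)/3000 + (V_1 - 0)/3600 = 0
Collecting terms: 0.04607 × V_1 = 0.4091  =>  V_1 = 8.881 V
Power in each resistor, P = (ΔV)²/R:
  P_R1 = (9 - 8.881)²/22 = 0.000648 W
  P_R2 = (8.881 - 0)²/3000 = 0.02629 W
  P_R3 = (8.881 - 0)²/3600 = 0.02191 W
P_total = P_R1 + P_R2 + P_R3 = 0.04884 W

Final answer: 0.04884 W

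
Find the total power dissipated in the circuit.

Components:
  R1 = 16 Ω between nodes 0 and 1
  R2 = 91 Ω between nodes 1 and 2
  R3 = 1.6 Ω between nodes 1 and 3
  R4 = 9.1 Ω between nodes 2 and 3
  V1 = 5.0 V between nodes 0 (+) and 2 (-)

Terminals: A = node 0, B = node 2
Nodal analysis, taking node 2 as the 0 V reference.
Source V1 fixes V_0 = 5 V.
KCL at each unknown node (sum of currents leaving = 0; resistances in Ω):
  Node 1: (V_1 - 5)/16 + (V_1 - 0)/91 + (V_1 - V_3)/1.6 = 0
  Node 3: (V_3 - V_1)/1.6 + (V_3 - 0)/9.1 = 0
Collecting terms (coefficients in siemens):
  0.6985·V_1 - 0.625·V_3 = 0.3125
  0.7349·V_3 - 0.625·V_1 = 0
Determinant D = (0.6985)(0.7349) - (-0.625)(-0.625) = 0.1227
V_1 = [(0.3125)(0.7349) - (-0.625)(0)]/D = 1.872 V
V_3 = [(0.6985)(0) - (0.3125)(-0.625)]/D = 1.592 V
Power in each resistor, P = (ΔV)²/R:
  P_R1 = (5 - 1.872)²/16 = 0.6116 W
  P_R2 = (1.872 - 0)²/91 = 0.0385 W
  P_R3 = (1.872 - 1.592)²/1.6 = 0.04897 W
  P_R4 = (0 - 1.592)²/9.1 = 0.2785 W
P_total = P_R1 + P_R2 + P_R3 + P_R4 = 0.9775 W

Final answer: 0.9775 W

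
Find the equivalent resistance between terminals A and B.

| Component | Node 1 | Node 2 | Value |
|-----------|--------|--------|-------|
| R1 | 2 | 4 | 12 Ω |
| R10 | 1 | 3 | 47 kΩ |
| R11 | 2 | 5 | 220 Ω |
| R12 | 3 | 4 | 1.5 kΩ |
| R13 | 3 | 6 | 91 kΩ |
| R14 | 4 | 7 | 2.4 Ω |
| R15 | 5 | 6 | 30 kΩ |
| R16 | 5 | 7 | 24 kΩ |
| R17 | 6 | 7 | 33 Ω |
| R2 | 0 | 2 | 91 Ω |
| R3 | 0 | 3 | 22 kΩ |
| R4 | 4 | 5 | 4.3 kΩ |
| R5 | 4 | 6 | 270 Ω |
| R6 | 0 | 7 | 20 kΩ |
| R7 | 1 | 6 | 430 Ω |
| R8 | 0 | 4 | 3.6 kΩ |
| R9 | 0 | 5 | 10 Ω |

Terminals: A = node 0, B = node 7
The network is not a plain series/parallel combination. Inject a 1 A test current into terminal A (node 0) and return it from terminal B (node 7); then R_eq = V_A / (1 A).
Nodal analysis, taking node 7 as the 0 V reference.
Current source I_test pushes 1 A into node 0 and draws it out of node 7.
KCL at each unknown node (sum of currents leaving = 0; resistances in Ω):
  Node 0: (V_0 - V_2)/91 + (V_0 - V_3)/22000 + (V_0 - 0)/20000 + (V_0 - V_4)/3600 + (V_0 - V_5)/10 - 1 = 0
  Node 1: (V_1 - V_6)/430 + (V_1 - V_3)/47000 = 0
  Node 2: (V_2 - V_0)/91 + (V_2 - V_4)/12 + (V_2 - V_5)/220 = 0
  Node 3: (V_3 - V_0)/22000 + (V_3 - V_1)/47000 + (V_3 - V_4)/1500 + (V_3 - V_6)/91000 = 0
  Node 4: (V_4 - V_0)/3600 + (V_4 - V_2)/12 + (V_4 - V_3)/1500 + (V_4 - V_5)/4300 + (V_4 - V_6)/270 + (V_4 - 0)/2.4 = 0
  Node 5: (V_5 - V_0)/10 + (V_5 - V_2)/220 + (V_5 - V_4)/4300 + (V_5 - V_6)/30000 + (V_5 - 0)/24000 = 0
  Node 6: (V_6 - V_1)/430 + (V_6 - V_3)/91000 + (V_6 - V_4)/270 + (V_6 - V_5)/30000 + (V_6 - 0)/33 = 0
Collecting terms (coefficients in siemens):
  0.1114·V_0 - 0.01099·V_2 - 0.00004545·V_3 - 0.0002778·V_4 - 0.1·V_5 = 1
  0.002347·V_1 - 0.00002128·V_3 - 0.002326·V_6 = 0
  0.09887·V_2 - 0.01099·V_0 - 0.08333·V_4 - 0.004545·V_5 = 0
  0.0007444·V_3 - 0.00004545·V_0 - 0.00002128·V_1 - 0.0006667·V_4 - 0.00001099·V_6 = 0
  0.5049·V_4 - 0.0002778·V_0 - 0.08333·V_2 - 0.0006667·V_3 - 0.0002326·V_5 - 0.003704·V_6 = 0
  0.1049·V_5 - 0.1·V_0 - 0.004545·V_2 - 0.0002326·V_4 - 0.00003333·V_6 = 0
  0.03638·V_6 - 0.002326·V_1 - 0.00001099·V_3 - 0.003704·V_4 - 0.00003333·V_5 = 0
Solving these 7 simultaneous equations (Gaussian elimination) gives:
  V_0 = 75.83 V, V_1 = 0.3924 V, V_2 = 13.77 V, V_3 = 6.759 V
  V_4 = 2.359 V, V_5 = 72.92 V, V_6 = 0.3342 V
R_eq = V_0 / 1 A = 75.83 Ω

Final answer: 75.83 Ω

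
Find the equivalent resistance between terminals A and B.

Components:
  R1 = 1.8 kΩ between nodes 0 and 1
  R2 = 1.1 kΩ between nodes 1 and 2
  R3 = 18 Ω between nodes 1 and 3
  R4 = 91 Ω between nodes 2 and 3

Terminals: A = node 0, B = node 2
Reduce the network between node 0 (A) and node 2 (B) by series/parallel combination:
  Rs1 = R3 + R4 (series, joined only at node 3) = 18 + 91 = 109 Ω
  Rp1 = R2 ‖ Rs1 (parallel, both between nodes 1 and 2) = 1/(1/1100 + 1/109) = 99.17 Ω
  Rs2 = R1 + Rp1 (series, joined only at node 1) = 1800 + 99.17 = 1899 Ω
R_eq = 1.899 kΩ

Final answer: 1.899 kΩ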